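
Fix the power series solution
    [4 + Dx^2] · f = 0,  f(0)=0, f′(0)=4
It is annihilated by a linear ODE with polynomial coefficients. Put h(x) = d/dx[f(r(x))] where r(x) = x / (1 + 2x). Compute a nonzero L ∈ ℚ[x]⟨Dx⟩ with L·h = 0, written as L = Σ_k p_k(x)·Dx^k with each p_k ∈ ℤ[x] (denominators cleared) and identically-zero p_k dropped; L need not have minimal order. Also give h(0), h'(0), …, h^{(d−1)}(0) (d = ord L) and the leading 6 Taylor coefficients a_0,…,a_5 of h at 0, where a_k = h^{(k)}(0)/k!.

f: a_k = 0, 4, 0, -8/3, 0, 8/15, …
Change of var in L_f (x↦r) gives L₀.
Differentiate: ansatz ord ≤ ord L₀ ⇒ L.
L = (28 + 96·x + 96·x^2) + (12 + 72·x + 144·x^2 + 96·x^3)·Dx + (1 + 8·x + 24·x^2 + 32·x^3 + 16·x^4)·Dx^2  (order 2).
h: a_k = 4, -16, 40, -64, 8/3, 480, …
ICs: h(0) = 4, h′(0) = -16.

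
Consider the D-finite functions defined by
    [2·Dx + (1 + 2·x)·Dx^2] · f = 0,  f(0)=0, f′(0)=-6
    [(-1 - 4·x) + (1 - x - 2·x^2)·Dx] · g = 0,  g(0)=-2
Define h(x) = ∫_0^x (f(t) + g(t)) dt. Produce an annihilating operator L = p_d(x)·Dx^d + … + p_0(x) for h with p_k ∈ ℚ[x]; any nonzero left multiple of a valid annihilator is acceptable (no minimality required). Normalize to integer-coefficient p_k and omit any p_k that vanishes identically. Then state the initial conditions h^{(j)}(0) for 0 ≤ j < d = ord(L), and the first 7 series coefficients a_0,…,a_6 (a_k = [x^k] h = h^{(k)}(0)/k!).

f: a_k = 0, -6, 6, -8, 12, -96/5, 32, …
g: a_k = -2, -2, -6, -10, -22, -42, -86, …
Sum ⇒ L₀ = lclm(L_f,L_g) in ℚ(x)⟨Dx⟩.
h=∫h₀ ⇒ L = L₀·Dx.
L = (-54 - 228·x - 432·x^2 - 288·x^3 - 192·x^4)·Dx^2 + (-11 - 124·x - 464·x^2 - 704·x^3 - 592·x^4 - 320·x^5)·Dx^3 + (4 + 19·x + 17·x^2 - 42·x^3 - 116·x^4 - 136·x^5 - 64·x^6)·Dx^4  (order 4).
h: a_k = 0, -2, -4, 0, -9/2, -2, -51/5, …
ICs: h(0) = 0, h′(0) = -2, h′′(0) = -8, h′′′(0) = 0.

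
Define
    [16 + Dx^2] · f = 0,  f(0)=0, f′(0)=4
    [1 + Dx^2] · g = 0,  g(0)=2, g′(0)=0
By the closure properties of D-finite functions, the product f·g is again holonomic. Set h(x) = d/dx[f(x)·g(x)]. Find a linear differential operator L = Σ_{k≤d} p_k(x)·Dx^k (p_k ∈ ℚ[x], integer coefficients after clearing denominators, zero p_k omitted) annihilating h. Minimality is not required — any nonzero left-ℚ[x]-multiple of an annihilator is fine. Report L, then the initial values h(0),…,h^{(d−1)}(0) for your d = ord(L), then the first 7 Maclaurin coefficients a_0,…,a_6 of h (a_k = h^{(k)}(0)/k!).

f: a_k = 0, 4, 0, -32/3, 0, 128/15, 0, …
g: a_k = 2, 0, -1, 0, 1/12, 0, -1/360, …
h₀=f·g: eliminate ⇒ L₀, order ≤ 2·2.
h₀' ⇒ L via d/dx closure of L₀.
L = 225 + 34·Dx^2 + Dx^4  (order 4).
h: a_k = 8, 0, -76, 0, 421/3, 0, -10039/90, …
ICs: h(0) = 8, h′(0) = 0, h′′(0) = -152, h′′′(0) = 0.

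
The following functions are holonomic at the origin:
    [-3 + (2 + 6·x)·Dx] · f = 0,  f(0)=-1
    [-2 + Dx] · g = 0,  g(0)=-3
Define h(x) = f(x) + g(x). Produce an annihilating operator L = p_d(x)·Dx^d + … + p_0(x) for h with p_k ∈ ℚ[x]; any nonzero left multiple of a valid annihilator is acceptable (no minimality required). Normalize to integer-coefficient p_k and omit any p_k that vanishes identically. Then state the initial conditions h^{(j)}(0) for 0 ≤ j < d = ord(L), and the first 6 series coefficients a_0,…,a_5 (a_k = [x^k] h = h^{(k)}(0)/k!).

f: a_k = -1, -3/2, 9/8, -27/16, 405/128, -1701/256, …
g: a_k = -3, -6, -6, -4, -2, -4/5, …
h₀=f+g: left-lcm gives L₀, ord ≤ 2.
L = (42 + 72·x) + (-25 - 96·x - 144·x^2)·Dx + (2 + 30·x + 72·x^2)·Dx^2  (order 2).
h: a_k = -4, -15/2, -39/8, -91/16, 149/128, -9529/1280, …
ICs: h(0) = -4, h′(0) = -15/2.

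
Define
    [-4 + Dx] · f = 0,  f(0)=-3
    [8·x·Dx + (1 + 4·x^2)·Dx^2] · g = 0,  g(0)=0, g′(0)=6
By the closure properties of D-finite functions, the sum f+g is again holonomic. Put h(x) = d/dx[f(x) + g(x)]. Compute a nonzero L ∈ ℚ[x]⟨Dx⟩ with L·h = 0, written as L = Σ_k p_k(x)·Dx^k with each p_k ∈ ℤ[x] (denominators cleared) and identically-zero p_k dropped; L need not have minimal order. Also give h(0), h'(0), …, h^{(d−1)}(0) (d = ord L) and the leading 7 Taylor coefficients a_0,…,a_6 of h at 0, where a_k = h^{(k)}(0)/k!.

L = (8 - 32·x - 96·x^2 - 128·x^3) + (-6 - 8·x^2 - 64·x^4)·Dx + (1 + 2·x + 8·x^2 + 8·x^3 + 16·x^4)·Dx^2  (order 2).
h: a_k = -6, -48, -120, -128, -32, -512/5, -6784/15, …
ICs: h(0) = -6, h′(0) = -48.

f: a_k = -3, -12, -24, -32, -32, -128/5, -256/15, …
g: a_k = 0, 6, 0, -8, 0, 96/5, 0, …
f+g: L₀ = lclm(L_f,L_g), ord ≤ 1+2.
Derive L from L₀ (diff closure).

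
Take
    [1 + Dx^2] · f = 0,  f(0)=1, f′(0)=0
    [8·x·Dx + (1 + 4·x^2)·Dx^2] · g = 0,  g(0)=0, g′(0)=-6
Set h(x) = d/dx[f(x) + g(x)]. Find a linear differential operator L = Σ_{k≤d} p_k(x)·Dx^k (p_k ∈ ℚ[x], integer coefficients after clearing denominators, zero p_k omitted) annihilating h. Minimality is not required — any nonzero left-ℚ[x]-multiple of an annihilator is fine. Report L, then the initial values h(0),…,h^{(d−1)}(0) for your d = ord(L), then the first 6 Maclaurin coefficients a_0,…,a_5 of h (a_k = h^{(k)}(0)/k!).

f: a_k = 1, 0, -1/2, 0, 1/24, 0, …
g: a_k = 0, -6, 0, 8, 0, -96/5, …
Weyl lclm of L_f,L_g ⇒ L₀ (ord ≤ 4).
Derive L from L₀ (diff closure).
L = (-376·x + 1600·x^3 + 128·x^5) + (-7 + 76·x^2 + 432·x^4 + 64·x^6)·Dx + (-376·x + 1600·x^3 + 128·x^5)·Dx^2 + (-7 + 76·x^2 + 432·x^4 + 64·x^6)·Dx^3  (order 3).
h: a_k = -6, -1, 24, 1/6, -96, -1/120, …
ICs: h(0) = -6, h′(0) = -1, h′′(0) = 48.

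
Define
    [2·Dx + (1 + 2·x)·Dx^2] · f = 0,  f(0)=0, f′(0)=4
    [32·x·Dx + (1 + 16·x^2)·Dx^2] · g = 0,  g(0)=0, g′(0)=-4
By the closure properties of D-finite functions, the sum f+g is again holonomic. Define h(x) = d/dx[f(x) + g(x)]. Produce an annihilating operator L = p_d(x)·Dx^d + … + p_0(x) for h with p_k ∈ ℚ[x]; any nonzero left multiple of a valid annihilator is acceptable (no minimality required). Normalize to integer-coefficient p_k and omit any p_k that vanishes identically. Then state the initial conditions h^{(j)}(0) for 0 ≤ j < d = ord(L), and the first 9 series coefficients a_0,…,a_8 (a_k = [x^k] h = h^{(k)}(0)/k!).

f: a_k = 0, 4, -4, 16/3, -8, 64/5, -64/3, 256/7, -64, …
g: a_k = 0, -4, 0, 64/3, 0, -1024/5, 0, 16384/7, 0, …
L₀ := lclm(L_f,L_g); ord L₀ ≤ 2+2.
Derive L from L₀ (diff closure).
L = (-32 - 192·x + 1536·x^2 + 1024·x^3) + (-20 - 64·x + 576·x^2 + 3072·x^3 + 2048·x^4)·Dx + (-1 + 14·x + 32·x^2 + 256·x^3 + 768·x^4 + 512·x^5)·Dx^2  (order 2).
h: a_k = 0, -8, 80, -32, -960, -128, 16640, -512, -261120, …
ICs: h(0) = 0, h′(0) = -8.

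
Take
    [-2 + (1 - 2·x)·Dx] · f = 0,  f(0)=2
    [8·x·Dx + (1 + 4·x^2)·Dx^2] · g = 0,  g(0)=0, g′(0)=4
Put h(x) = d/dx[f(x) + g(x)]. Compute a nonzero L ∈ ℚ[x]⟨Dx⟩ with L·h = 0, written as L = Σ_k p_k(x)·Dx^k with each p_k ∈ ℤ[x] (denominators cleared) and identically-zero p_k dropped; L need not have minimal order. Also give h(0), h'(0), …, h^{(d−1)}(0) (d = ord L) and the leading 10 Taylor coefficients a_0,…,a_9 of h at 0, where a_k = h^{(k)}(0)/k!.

L = (-8 + 64·x + 96·x^2) + (8 - 8·x + 32·x^2 + 96·x^3)·Dx + (-1 + 16·x^4)·Dx^2  (order 2).
h: a_k = 8, 16, 32, 128, 384, 768, 1536, 4096, 10240, 20480, …
ICs: h(0) = 8, h′(0) = 16.

f: a_k = 2, 4, 8, 16, 32, 64, 128, 256, 512, 1024, …
g: a_k = 0, 4, 0, -16/3, 0, 64/5, 0, -256/7, 0, 1024/9, …
Sum ⇒ L₀ = lclm(L_f,L_g) in ℚ(x)⟨Dx⟩.
Derive L from L₀ (diff closure).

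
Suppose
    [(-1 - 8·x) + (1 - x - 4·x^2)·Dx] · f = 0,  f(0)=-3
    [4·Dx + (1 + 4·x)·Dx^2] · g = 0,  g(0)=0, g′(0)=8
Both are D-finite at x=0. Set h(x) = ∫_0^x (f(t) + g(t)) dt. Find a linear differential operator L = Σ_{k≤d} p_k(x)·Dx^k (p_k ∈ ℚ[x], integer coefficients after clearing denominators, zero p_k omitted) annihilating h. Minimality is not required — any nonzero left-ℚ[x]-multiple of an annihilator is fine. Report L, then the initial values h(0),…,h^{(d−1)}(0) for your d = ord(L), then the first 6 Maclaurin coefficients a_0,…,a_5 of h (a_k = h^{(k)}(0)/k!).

f: a_k = -3, -3, -15, -27, -87, -195, …
g: a_k = 0, 8, -16, 128/3, -128, 2048/5, …
L₀ := lclm(L_f,L_g); ord L₀ ≤ 1+2.
h=∫h₀ ⇒ L = L₀·Dx.
L = (268 + 1616·x + 5504·x^2 + 4608·x^3 + 6144·x^4)·Dx^2 + (11 + 360·x + 3008·x^2 + 7680·x^3 + 9472·x^4 + 10240·x^5)·Dx^3 + (-7 - 67·x - 154·x^2 + 136·x^3 + 928·x^4 + 2176·x^5 + 2048·x^6)·Dx^4  (order 4).
h: a_k = 0, -3, 5/2, -31/3, 47/12, -43, …
ICs: h(0) = 0, h′(0) = -3, h′′(0) = 5, h′′′(0) = -62.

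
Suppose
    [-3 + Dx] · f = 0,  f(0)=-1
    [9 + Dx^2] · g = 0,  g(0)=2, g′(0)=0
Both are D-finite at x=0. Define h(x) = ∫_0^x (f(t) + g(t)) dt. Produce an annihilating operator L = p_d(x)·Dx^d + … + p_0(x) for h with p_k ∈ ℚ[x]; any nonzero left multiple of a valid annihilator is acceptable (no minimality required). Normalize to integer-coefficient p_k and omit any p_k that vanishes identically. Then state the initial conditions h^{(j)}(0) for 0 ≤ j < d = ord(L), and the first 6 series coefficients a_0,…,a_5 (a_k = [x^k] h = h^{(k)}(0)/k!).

L = -27·Dx + 9·Dx^2 - 3·Dx^3 + Dx^4  (order 4).
h: a_k = 0, 1, -3/2, -9/2, -9/8, 27/40, …
ICs: h(0) = 0, h′(0) = 1, h′′(0) = -3, h′′′(0) = -27.

f: a_k = -1, -3, -9/2, -9/2, -27/8, -81/40, …
g: a_k = 2, 0, -9, 0, 27/4, 0, …
f+g: L₀ = lclm(L_f,L_g), ord ≤ 1+2.
Integrate: L := L₀·Dx.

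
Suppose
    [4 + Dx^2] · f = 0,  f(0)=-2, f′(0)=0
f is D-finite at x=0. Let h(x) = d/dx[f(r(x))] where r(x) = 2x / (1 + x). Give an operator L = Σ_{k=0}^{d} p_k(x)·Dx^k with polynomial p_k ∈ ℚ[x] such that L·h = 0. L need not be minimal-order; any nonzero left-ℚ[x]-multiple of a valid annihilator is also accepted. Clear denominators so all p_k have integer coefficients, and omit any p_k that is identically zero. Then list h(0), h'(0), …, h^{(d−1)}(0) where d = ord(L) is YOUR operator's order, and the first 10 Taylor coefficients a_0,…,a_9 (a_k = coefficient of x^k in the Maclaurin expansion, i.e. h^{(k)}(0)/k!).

f: a_k = -2, 0, 4, 0, -4/3, 0, 8/45, 0, -4/315, 0, …
L₀ from L_f via x↦r, Dx↦r'^{-1}Dx.
h=h₀': d/dx-closure on L₀ ⇒ L.
L = (22 + 12·x + 6·x^2) + (6 + 18·x + 18·x^2 + 6·x^3)·Dx + (1 + 4·x + 6·x^2 + 4·x^3 + x^4)·Dx^2  (order 2).
h: a_k = 0, 32, -96, 320/3, 320/3, -10976/15, 9184/5, -201088/63, 143488/35, -9379616/2835, …
ICs: h(0) = 0, h′(0) = 32.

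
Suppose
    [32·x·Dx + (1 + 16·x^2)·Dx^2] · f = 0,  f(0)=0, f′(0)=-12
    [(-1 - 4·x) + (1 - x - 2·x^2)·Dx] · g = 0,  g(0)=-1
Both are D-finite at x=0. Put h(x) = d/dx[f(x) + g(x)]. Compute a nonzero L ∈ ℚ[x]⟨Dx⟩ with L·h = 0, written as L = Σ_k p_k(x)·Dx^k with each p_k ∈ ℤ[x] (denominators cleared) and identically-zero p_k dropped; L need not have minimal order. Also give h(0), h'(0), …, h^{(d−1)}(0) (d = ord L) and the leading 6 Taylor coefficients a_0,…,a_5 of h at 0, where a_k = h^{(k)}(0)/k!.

L = (96 - 384·x - 6912·x^2 - 15360·x^3 - 40704·x^4 - 12288·x^6) + (-31 - 104·x + 392·x^2 - 736·x^3 - 14912·x^4 - 27904·x^5 - 3072·x^6 - 12288·x^7)·Dx + (3 + 19·x + 128·x^2 + 152·x^3 + 1128·x^4 - 2496·x^5 - 2560·x^6 - 1024·x^7 - 2048·x^8)·Dx^2  (order 2).
h: a_k = -13, -6, 177, -44, -3177, -258, …
ICs: h(0) = -13, h′(0) = -6.

f: a_k = 0, -12, 0, 64, 0, -3072/5, …
g: a_k = -1, -1, -3, -5, -11, -21, …
Sum ⇒ L₀ = lclm(L_f,L_g) in ℚ(x)⟨Dx⟩.
Derive L from L₀ (diff closure).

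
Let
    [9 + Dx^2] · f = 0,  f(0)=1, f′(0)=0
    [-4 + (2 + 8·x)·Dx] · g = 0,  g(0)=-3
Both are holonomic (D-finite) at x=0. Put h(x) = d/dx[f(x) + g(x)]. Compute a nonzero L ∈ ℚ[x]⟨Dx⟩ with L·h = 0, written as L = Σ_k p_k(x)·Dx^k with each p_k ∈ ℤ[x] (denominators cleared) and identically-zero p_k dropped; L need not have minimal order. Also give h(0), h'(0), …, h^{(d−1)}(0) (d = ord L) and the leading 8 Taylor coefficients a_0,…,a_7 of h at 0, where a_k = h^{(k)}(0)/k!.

f: a_k = 1, 0, -9/2, 0, 27/8, 0, -81/80, 0, …
g: a_k = -3, -6, 6, -12, 30, -84, 252, -792, …
h₀=f+g: left-lcm gives L₀, ord ≤ 3.
Derive L from L₀ (diff closure).
L = (-414 - 432·x - 864·x^2) + (-63 - 468·x - 1296·x^2 - 1728·x^3)·Dx + (-46 - 48·x - 96·x^2)·Dx^2 + (-7 - 52·x - 144·x^2 - 192·x^3)·Dx^3  (order 3).
h: a_k = -6, 3, -36, 267/2, -420, 60237/40, -5544, 11532249/560, …
ICs: h(0) = -6, h′(0) = 3, h′′(0) = -72.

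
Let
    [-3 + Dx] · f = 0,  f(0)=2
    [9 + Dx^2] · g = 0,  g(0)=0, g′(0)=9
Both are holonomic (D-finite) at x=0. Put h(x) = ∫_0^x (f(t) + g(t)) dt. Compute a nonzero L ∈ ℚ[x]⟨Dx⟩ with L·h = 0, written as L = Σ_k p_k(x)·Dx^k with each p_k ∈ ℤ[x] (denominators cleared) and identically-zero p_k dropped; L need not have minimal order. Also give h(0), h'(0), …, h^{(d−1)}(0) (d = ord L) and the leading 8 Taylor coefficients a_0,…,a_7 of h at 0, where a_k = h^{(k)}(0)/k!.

f: a_k = 2, 6, 9, 9, 27/4, 81/20, 81/40, 243/280, …
g: a_k = 0, 9, 0, -27/2, 0, 243/40, 0, -729/560, …
L₀ := lclm(L_f,L_g); ord L₀ ≤ 1+2.
h=∫₀ˣh₀: take L = L₀·Dx.
L = -27·Dx + 9·Dx^2 - 3·Dx^3 + Dx^4  (order 4).
h: a_k = 0, 2, 15/2, 3, -9/8, 27/20, 27/16, 81/280, …
ICs: h(0) = 0, h′(0) = 2, h′′(0) = 15, h′′′(0) = 18.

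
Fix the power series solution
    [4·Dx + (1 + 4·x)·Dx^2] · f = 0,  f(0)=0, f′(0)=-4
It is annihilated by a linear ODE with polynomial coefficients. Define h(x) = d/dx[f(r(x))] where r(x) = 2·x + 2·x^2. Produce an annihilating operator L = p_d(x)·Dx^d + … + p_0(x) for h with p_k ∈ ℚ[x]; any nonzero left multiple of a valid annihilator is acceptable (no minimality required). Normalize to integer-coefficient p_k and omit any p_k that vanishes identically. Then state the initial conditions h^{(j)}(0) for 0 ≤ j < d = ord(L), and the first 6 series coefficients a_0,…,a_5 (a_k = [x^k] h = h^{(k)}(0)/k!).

L = (6 + 16·x + 16·x^2) + (1 + 10·x + 24·x^2 + 16·x^3)·Dx  (order 1).
h: a_k = -8, 48, -320, 2176, -14848, 101376, …
ICs: h(0) = -8.

f: a_k = 0, -4, 8, -64/3, 64, -1024/5, …
h₀=f(r): pull back L_f along r ⇒ L₀.
h₀' ⇒ L via d/dx closure of L₀.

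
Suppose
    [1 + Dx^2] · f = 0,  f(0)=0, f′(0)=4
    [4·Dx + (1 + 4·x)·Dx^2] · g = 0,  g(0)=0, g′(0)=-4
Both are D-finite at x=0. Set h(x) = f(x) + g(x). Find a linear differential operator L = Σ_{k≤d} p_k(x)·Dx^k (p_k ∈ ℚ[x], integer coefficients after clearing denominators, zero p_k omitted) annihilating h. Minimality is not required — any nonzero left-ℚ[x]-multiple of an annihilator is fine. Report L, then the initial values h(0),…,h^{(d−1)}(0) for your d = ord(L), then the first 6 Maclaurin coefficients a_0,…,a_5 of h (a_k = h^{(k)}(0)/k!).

L = (388 + 32·x + 64·x^2)·Dx + (33 + 140·x + 48·x^2 + 64·x^3)·Dx^2 + (388 + 32·x + 64·x^2)·Dx^3 + (33 + 140·x + 48·x^2 + 64·x^3)·Dx^4  (order 4).
h: a_k = 0, 0, 8, -22, 64, -6143/30, …
ICs: h(0) = 0, h′(0) = 0, h′′(0) = 16, h′′′(0) = -132.

f: a_k = 0, 4, 0, -2/3, 0, 1/30, …
g: a_k = 0, -4, 8, -64/3, 64, -1024/5, …
f+g: L₀ = lclm(L_f,L_g), ord ≤ 2+2.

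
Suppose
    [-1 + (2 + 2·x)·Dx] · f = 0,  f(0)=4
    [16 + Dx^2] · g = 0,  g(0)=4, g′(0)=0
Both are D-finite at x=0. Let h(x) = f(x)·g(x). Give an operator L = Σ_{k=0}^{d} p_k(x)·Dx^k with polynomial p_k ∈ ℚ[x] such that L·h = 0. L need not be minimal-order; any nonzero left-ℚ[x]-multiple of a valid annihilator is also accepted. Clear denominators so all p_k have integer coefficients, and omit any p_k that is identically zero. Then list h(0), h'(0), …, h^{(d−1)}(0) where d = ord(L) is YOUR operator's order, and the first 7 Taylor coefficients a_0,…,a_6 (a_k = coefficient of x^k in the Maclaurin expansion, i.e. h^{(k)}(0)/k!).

L = (67 + 128·x + 64·x^2) + (-4 - 4·x)·Dx + (4 + 8·x + 4·x^2)·Dx^2  (order 2).
h: a_k = 16, 8, -130, -63, 4465/24, 3733/48, -310129/2880, …
ICs: h(0) = 16, h′(0) = 8.

f: a_k = 4, 2, -1/2, 1/4, -5/32, 7/64, -21/256, …
g: a_k = 4, 0, -32, 0, 128/3, 0, -1024/45, …
L₀ := L_f ⊗_s L_g (sym. prod.), ord ≤ 2.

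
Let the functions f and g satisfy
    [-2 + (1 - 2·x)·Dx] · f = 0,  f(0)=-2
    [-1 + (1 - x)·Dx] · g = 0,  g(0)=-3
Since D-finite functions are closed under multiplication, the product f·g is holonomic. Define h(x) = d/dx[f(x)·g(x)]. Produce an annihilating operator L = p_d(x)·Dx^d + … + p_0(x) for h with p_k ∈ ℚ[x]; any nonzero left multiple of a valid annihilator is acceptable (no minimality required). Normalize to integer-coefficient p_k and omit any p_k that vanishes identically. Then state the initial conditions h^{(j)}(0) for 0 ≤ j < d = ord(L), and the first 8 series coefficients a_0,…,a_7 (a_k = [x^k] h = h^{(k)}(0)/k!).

L = (14 - 36·x + 24·x^2) + (-3 + 13·x - 18·x^2 + 8·x^3)·Dx  (order 1).
h: a_k = 18, 84, 270, 744, 1890, 4572, 10710, 24528, …
ICs: h(0) = 18.

f: a_k = -2, -4, -8, -16, -32, -64, -128, -256, …
g: a_k = -3, -3, -3, -3, -3, -3, -3, -3, …
Sym-product of L_f,L_g gives L₀ (≤ ord 1).
h₀' ⇒ L via d/dx closure of L₀.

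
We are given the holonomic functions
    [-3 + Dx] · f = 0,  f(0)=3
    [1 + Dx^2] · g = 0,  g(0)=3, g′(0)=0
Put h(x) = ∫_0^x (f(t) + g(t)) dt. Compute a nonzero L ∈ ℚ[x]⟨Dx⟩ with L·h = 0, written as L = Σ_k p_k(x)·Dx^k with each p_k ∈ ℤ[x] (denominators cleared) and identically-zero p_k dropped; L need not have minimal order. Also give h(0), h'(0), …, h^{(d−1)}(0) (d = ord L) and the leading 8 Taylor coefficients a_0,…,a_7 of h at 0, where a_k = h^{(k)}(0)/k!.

f: a_k = 3, 9, 27/2, 27/2, 81/8, 243/40, 243/80, 729/560, …
g: a_k = 3, 0, -3/2, 0, 1/8, 0, -1/240, 0, …
h₀=f+g: left-lcm gives L₀, ord ≤ 3.
h=∫h₀ ⇒ L = L₀·Dx.
L = -3·Dx + Dx^2 - 3·Dx^3 + Dx^4  (order 4).
h: a_k = 0, 6, 9/2, 4, 27/8, 41/20, 81/80, 13/30, …
ICs: h(0) = 0, h′(0) = 6, h′′(0) = 9, h′′′(0) = 24.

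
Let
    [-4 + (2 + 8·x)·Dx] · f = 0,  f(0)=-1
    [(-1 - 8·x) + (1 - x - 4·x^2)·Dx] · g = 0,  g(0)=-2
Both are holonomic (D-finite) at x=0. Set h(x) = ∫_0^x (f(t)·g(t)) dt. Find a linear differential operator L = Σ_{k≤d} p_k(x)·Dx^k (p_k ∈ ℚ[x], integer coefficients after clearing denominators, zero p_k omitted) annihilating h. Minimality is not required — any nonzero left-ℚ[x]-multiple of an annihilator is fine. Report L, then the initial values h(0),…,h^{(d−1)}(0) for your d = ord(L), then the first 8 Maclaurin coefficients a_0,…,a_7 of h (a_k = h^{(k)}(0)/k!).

L = (3 + 10·x + 24·x^2)·Dx + (-1 - 3·x + 8·x^2 + 16·x^3)·Dx^2  (order 2).
h: a_k = 0, 2, 3, 10/3, 21/2, 62/5, 143/3, 366/7, …
ICs: h(0) = 0, h′(0) = 2.

f: a_k = -1, -2, 2, -4, 10, -28, 84, -264, …
g: a_k = -2, -2, -10, -18, -58, -130, -362, -882, …
Sym-product of L_f,L_g gives L₀ (≤ ord 1).
h=∫₀ˣh₀: take L = L₀·Dx.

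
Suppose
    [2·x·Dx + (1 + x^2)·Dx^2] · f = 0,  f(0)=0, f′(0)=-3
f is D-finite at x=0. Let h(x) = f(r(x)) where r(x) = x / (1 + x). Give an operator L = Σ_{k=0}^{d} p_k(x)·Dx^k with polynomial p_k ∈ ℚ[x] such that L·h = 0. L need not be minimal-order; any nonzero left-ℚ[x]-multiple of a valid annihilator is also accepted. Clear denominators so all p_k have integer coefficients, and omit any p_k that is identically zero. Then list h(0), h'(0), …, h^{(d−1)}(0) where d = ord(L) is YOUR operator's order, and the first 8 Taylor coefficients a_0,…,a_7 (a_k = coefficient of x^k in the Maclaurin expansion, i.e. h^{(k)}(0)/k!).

f: a_k = 0, -3, 0, 1, 0, -3/5, 0, 3/7, …
Change of var in L_f (x↦r) gives L₀.
L = (2 + 4·x)·Dx + (1 + 2·x + 2·x^2)·Dx^2  (order 2).
h: a_k = 0, -3, 3, -2, 0, 12/5, -4, 24/7, …
ICs: h(0) = 0, h′(0) = -3.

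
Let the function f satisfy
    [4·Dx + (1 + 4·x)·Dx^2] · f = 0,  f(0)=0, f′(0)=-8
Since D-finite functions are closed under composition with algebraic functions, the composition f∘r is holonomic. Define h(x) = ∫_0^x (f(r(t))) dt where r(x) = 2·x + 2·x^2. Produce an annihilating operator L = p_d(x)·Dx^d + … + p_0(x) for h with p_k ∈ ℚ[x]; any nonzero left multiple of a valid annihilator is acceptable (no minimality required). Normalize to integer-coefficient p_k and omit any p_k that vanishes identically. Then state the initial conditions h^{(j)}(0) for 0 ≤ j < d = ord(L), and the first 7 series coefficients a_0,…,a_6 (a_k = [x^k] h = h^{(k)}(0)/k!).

L = (6 + 16·x + 16·x^2)·Dx^2 + (1 + 10·x + 24·x^2 + 16·x^3)·Dx^3  (order 3).
h: a_k = 0, 0, -8, 16, -160/3, 1088/5, -14848/15, …
ICs: h(0) = 0, h′(0) = 0, h′′(0) = -16.

f: a_k = 0, -8, 16, -128/3, 128, -2048/5, 4096/3, …
Change of var in L_f (x↦r) gives L₀.
h=∫h₀ ⇒ L = L₀·Dx.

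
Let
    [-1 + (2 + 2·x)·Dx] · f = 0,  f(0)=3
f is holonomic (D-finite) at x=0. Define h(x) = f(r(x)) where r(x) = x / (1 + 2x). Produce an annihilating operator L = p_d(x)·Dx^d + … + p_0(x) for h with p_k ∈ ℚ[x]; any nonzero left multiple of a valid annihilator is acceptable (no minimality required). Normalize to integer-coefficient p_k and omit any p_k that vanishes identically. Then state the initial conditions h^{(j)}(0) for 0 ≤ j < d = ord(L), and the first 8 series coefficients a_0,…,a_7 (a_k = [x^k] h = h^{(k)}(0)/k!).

f: a_k = 3, 3/2, -3/8, 3/16, -15/128, 21/256, -63/1024, 99/2048, …
h₀=f(r): pull back L_f along r ⇒ L₀.
L = -1 + (2 + 10·x + 12·x^2)·Dx  (order 1).
h: a_k = 3, 3/2, -27/8, 123/16, -2271/128, 10629/256, -100935/1024, 486315/2048, …
ICs: h(0) = 3.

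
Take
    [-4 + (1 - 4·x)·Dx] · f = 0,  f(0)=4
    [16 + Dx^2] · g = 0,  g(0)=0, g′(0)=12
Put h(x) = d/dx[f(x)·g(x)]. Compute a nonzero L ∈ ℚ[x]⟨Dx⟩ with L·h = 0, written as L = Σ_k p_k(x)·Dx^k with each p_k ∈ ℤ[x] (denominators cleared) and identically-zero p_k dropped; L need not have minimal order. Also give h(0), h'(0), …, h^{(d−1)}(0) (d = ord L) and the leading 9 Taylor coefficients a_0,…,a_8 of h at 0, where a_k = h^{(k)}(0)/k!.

L = (-16 - 128·x + 256·x^2) + (-8 + 32·x)·Dx + (1 - 8·x + 16·x^2)·Dx^2  (order 2).
h: a_k = 48, 384, 1920, 10240, 51712, 1241088/5, 17371136/15, 555876352/105, 2501451776/105, …
ICs: h(0) = 48, h′(0) = 384.

f: a_k = 4, 16, 64, 256, 1024, 4096, 16384, 65536, 262144, …
g: a_k = 0, 12, 0, -32, 0, 128/5, 0, -1024/105, 0, …
h₀=f·g: eliminate ⇒ L₀, order ≤ 1·2.
Derive L from L₀ (diff closure).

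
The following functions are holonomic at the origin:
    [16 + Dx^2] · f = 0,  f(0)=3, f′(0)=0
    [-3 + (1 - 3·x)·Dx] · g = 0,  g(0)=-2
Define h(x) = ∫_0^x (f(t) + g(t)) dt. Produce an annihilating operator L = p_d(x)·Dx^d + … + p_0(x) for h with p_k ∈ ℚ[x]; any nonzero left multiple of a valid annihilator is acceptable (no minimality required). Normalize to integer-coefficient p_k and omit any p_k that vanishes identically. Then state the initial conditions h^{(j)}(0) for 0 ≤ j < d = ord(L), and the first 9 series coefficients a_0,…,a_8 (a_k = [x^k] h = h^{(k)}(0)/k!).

L = (-1680 + 2304·x - 3456·x^2)·Dx + (272 - 1584·x + 3456·x^2 - 3456·x^3)·Dx^2 + (-105 + 144·x - 216·x^2)·Dx^3 + (17 - 99·x + 216·x^2 - 216·x^3)·Dx^4  (order 4).
h: a_k = 0, 1, -3, -14, -27/2, -26, -81, -22126/105, -2187/4, …
ICs: h(0) = 0, h′(0) = 1, h′′(0) = -6, h′′′(0) = -84.

f: a_k = 3, 0, -24, 0, 32, 0, -256/15, 0, 512/105, …
g: a_k = -2, -6, -18, -54, -162, -486, -1458, -4374, -13122, …
Sum ⇒ L₀ = lclm(L_f,L_g) in ℚ(x)⟨Dx⟩.
h=∫h₀ ⇒ L = L₀·Dx.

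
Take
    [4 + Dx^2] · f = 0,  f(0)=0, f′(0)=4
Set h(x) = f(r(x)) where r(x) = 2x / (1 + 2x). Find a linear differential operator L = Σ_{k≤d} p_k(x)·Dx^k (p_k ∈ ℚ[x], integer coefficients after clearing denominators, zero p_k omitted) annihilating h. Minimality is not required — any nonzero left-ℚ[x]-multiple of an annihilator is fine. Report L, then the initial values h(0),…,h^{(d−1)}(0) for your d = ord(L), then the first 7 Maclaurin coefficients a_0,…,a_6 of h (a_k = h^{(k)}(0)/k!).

L = 16 + (4 + 24·x + 48·x^2 + 32·x^3)·Dx + (1 + 8·x + 24·x^2 + 32·x^3 + 16·x^4)·Dx^2  (order 2).
h: a_k = 0, 8, -16, 32/3, 64, -5504/15, 1280, …
ICs: h(0) = 0, h′(0) = 8.

f: a_k = 0, 4, 0, -8/3, 0, 8/15, 0, …
Change of var in L_f (x↦r) gives L₀.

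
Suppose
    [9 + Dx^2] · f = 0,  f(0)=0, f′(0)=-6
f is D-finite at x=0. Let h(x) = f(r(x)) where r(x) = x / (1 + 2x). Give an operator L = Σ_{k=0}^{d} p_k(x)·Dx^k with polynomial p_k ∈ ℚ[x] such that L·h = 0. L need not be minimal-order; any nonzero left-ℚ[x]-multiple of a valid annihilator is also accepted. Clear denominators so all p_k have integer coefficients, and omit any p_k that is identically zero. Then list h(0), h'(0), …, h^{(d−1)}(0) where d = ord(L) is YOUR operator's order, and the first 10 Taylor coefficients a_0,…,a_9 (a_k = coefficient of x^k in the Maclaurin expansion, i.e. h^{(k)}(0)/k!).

f: a_k = 0, -6, 0, 9, 0, -81/20, 0, 243/280, 0, -243/2240, …
f∘r: x↦r, Dx↦Dx/r' in L_f ⇒ L₀.
L = 9 + (4 + 24·x + 48·x^2 + 32·x^3)·Dx + (1 + 8·x + 24·x^2 + 32·x^3 + 16·x^4)·Dx^2  (order 2).
h: a_k = 0, -6, 12, -15, -6, 2319/20, -975/2, 429483/280, -83163/20, 4548585/448, …
ICs: h(0) = 0, h′(0) = -6.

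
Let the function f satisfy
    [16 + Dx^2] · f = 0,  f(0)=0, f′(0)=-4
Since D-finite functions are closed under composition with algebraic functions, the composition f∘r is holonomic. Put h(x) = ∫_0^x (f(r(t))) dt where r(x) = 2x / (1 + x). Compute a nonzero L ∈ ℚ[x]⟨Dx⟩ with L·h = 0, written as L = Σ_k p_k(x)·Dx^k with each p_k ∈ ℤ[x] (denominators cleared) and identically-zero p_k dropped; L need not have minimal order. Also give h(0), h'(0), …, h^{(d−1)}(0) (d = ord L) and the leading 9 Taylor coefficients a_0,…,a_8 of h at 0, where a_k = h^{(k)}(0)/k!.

L = 64·Dx + (2 + 6·x + 6·x^2 + 2·x^3)·Dx^2 + (1 + 4·x + 6·x^2 + 4·x^3 + x^4)·Dx^3  (order 3).
h: a_k = 0, 0, -4, 8/3, 58/3, -248/5, 1732/45, 520/7, -94811/315, …
ICs: h(0) = 0, h′(0) = 0, h′′(0) = -8.

f: a_k = 0, -4, 0, 32/3, 0, -128/15, 0, 1024/315, 0, …
L₀ from L_f via x↦r, Dx↦r'^{-1}Dx.
∫: right-multiply L₀ by Dx.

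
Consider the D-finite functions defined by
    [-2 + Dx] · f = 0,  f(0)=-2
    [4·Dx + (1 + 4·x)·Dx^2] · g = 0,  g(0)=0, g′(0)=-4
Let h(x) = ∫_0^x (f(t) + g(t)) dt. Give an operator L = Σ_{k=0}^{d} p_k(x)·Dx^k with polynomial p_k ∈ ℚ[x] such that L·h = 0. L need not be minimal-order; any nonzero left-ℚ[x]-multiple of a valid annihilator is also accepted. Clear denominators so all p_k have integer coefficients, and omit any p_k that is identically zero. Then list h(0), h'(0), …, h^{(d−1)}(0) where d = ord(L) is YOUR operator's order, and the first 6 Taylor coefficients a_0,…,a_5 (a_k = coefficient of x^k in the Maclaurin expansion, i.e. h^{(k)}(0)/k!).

L = (-40 - 32·x)·Dx^2 + (14 - 16·x - 32·x^2)·Dx^3 + (3 + 16·x + 16·x^2)·Dx^4  (order 4).
h: a_k = 0, -2, -4, 4/3, -6, 188/15, …
ICs: h(0) = 0, h′(0) = -2, h′′(0) = -8, h′′′(0) = 8.

f: a_k = -2, -4, -4, -8/3, -4/3, -8/15, …
g: a_k = 0, -4, 8, -64/3, 64, -1024/5, …
L₀ := lclm(L_f,L_g); ord L₀ ≤ 1+2.
∫: right-multiply L₀ by Dx.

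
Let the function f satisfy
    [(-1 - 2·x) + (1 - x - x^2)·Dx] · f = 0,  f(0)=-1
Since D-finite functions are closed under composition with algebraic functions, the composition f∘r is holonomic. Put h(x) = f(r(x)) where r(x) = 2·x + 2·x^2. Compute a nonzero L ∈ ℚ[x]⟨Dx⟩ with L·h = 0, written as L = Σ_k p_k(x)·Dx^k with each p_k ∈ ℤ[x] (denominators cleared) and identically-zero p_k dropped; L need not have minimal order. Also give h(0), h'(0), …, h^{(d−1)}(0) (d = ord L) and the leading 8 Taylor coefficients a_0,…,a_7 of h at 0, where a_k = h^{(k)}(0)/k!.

L = (2 + 12·x + 24·x^2 + 16·x^3) + (-1 + 2·x + 6·x^2 + 8·x^3 + 4·x^4)·Dx  (order 1).
h: a_k = -1, -2, -10, -40, -160, -648, -2616, -10560, …
ICs: h(0) = -1.

f: a_k = -1, -1, -2, -3, -5, -8, -13, -21, …
L₀ from L_f via x↦r, Dx↦r'^{-1}Dx.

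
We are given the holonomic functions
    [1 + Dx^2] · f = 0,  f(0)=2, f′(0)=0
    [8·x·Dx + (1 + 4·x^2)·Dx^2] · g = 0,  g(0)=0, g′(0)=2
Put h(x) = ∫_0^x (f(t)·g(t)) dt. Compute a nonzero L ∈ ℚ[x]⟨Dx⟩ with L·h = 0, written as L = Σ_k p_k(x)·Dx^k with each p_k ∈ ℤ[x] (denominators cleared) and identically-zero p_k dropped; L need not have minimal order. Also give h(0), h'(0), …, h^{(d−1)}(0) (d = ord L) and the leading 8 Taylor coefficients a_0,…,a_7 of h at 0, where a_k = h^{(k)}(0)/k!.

L = (85 + 944·x^2 + 416·x^4 + 256·x^6 + 256·x^8)·Dx + (144·x + 704·x^3 + 768·x^5 + 1024·x^7)·Dx^2 + (90 + 992·x^2 + 576·x^4 + 512·x^6 + 512·x^8)·Dx^3 + (144·x + 704·x^3 + 768·x^5 + 1024·x^7)·Dx^4 + (5 + 48·x^2 + 160·x^4 + 256·x^6 + 256·x^8)·Dx^5  (order 5).
h: a_k = 0, 0, 2, 0, -11/6, 0, 469/180, 0, …
ICs: h(0) = 0, h′(0) = 0, h′′(0) = 4, h′′′(0) = 0, h′′′′(0) = -44.

f: a_k = 2, 0, -1, 0, 1/12, 0, -1/360, 0, …
g: a_k = 0, 2, 0, -8/3, 0, 32/5, 0, -128/7, …
f·g: L₀ = L_f ⊗_s L_g, ord ≤ 2·2.
h=∫h₀ ⇒ L = L₀·Dx.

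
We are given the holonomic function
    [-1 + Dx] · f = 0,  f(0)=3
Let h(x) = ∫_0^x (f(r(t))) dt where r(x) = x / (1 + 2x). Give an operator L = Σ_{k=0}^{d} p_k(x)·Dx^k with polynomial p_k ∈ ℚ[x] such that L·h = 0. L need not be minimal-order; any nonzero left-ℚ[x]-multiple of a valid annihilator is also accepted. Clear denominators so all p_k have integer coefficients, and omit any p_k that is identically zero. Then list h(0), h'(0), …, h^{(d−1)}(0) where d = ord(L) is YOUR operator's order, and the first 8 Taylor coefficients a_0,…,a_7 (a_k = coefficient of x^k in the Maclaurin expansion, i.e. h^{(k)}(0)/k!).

f: a_k = 3, 3, 3/2, 1/2, 1/8, 1/40, 1/240, 1/1680, …
L₀ from L_f via x↦r, Dx↦r'^{-1}Dx.
h=∫h₀ ⇒ L = L₀·Dx.
L = -Dx + (1 + 4·x + 4·x^2)·Dx^2  (order 2).
h: a_k = 0, 3, 3/2, -3/2, 13/8, -71/40, 147/80, -2699/1680, …
ICs: h(0) = 0, h′(0) = 3.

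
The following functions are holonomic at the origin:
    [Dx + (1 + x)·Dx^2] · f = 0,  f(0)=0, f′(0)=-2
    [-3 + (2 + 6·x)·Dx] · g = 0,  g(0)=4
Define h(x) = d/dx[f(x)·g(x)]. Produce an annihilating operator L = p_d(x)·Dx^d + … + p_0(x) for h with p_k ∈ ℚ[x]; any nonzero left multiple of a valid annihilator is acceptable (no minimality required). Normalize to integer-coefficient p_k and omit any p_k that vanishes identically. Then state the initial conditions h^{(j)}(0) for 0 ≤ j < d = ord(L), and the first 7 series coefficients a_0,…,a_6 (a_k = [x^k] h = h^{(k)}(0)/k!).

L = (3 + 126·x + 27·x^2) + (128 + 648·x + 864·x^2 + 216·x^3)·Dx + (28 + 208·x + 504·x^2 + 432·x^3 + 108·x^4)·Dx^2  (order 2).
h: a_k = -8, -16, 37, -80, 2917/16, -17671/40, 719709/640, …
ICs: h(0) = -8, h′(0) = -16.

f: a_k = 0, -2, 1, -2/3, 1/2, -2/5, 1/3, …
g: a_k = 4, 6, -9/2, 27/4, -405/32, 1701/64, -15309/256, …
Sym-product of L_f,L_g gives L₀ (≤ ord 2).
h=h₀': d/dx-closure on L₀ ⇒ L.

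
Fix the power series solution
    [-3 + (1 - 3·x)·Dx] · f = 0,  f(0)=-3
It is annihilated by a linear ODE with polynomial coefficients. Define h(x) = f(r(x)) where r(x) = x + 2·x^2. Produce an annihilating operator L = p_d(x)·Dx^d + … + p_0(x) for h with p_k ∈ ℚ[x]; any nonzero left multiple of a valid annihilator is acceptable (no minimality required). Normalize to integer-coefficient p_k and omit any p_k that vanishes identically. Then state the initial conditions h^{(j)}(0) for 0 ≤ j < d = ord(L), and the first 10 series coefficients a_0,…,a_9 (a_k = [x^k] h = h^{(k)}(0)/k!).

L = (3 + 12·x) + (-1 + 3·x + 6·x^2)·Dx  (order 1).
h: a_k = -3, -9, -45, -189, -837, -3645, -15957, -69741, -304965, -1333341, …
ICs: h(0) = -3.

f: a_k = -3, -9, -27, -81, -243, -729, -2187, -6561, -19683, -59049, …
f∘r: x↦r, Dx↦Dx/r' in L_f ⇒ L₀.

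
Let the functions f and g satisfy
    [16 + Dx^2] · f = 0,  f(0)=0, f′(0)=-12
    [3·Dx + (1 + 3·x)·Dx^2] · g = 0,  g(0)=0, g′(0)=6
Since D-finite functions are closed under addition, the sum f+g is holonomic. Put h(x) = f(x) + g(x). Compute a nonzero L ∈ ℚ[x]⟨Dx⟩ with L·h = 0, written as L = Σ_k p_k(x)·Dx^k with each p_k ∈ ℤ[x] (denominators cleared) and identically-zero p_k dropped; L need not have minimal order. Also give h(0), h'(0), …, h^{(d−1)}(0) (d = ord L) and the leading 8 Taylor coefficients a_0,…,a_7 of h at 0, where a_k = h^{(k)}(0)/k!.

f: a_k = 0, -12, 0, 32, 0, -128/5, 0, 1024/105, …
g: a_k = 0, 6, -9, 18, -81/2, 486/5, -243, 4374/7, …
Weyl lclm of L_f,L_g ⇒ L₀ (ord ≤ 4).
L = (1680 + 2304·x + 3456·x^2)·Dx + (272 + 1584·x + 3456·x^2 + 3456·x^3)·Dx^2 + (105 + 144·x + 216·x^2)·Dx^3 + (17 + 99·x + 216·x^2 + 216·x^3)·Dx^4  (order 4).
h: a_k = 0, -6, -9, 50, -81/2, 358/5, -243, 66634/105, …
ICs: h(0) = 0, h′(0) = -6, h′′(0) = -18, h′′′(0) = 300.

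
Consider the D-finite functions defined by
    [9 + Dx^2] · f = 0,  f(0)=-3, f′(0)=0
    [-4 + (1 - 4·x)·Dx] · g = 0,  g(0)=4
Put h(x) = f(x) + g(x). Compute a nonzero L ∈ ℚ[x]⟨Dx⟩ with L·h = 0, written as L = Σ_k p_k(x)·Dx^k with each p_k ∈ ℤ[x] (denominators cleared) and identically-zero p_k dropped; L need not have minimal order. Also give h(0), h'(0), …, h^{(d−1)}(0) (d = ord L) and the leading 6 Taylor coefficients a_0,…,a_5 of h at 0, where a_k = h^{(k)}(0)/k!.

f: a_k = -3, 0, 27/2, 0, -81/8, 0, …
g: a_k = 4, 16, 64, 256, 1024, 4096, …
f+g: L₀ = lclm(L_f,L_g), ord ≤ 2+1.
L = (-3780 + 2592·x - 5184·x^2) + (369 - 2124·x + 3888·x^2 - 5184·x^3)·Dx + (-420 + 288·x - 576·x^2)·Dx^2 + (41 - 236·x + 432·x^2 - 576·x^3)·Dx^3  (order 3).
h: a_k = 1, 16, 155/2, 256, 8111/8, 4096, …
ICs: h(0) = 1, h′(0) = 16, h′′(0) = 155.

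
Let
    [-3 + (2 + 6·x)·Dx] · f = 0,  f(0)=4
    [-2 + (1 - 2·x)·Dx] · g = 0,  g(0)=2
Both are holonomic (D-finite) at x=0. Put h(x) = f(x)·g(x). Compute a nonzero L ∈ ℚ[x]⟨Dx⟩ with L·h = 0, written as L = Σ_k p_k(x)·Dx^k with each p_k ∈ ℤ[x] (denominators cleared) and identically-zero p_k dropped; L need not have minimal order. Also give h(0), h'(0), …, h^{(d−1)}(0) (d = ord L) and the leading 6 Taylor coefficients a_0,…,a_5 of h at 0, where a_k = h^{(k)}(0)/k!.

f: a_k = 4, 6, -9/2, 27/4, -405/32, 1701/64, …
g: a_k = 2, 4, 8, 16, 32, 64, …
f·g: L₀ = L_f ⊗_s L_g, ord ≤ 1·1.
L = (7 + 6·x) + (-2 - 2·x + 12·x^2)·Dx  (order 1).
h: a_k = 8, 28, 47, 215/2, 3035/16, 13841/32, …
ICs: h(0) = 8.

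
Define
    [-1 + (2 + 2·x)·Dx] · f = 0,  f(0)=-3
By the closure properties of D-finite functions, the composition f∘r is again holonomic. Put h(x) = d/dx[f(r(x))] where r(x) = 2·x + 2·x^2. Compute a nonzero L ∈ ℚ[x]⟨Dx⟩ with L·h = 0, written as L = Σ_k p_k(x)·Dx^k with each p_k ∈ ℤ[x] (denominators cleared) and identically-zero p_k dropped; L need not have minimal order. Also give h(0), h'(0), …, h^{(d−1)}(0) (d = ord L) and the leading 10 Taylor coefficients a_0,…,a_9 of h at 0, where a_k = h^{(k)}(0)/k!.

f: a_k = -3, -3/2, 3/8, -3/16, 15/128, -21/256, 63/1024, -99/2048, 1287/32768, -2145/65536, …
L₀ from L_f via x↦r, Dx↦r'^{-1}Dx.
Differentiate: ansatz ord ≤ ord L₀ ⇒ L.
L = 1 + (-1 - 4·x - 6·x^2 - 4·x^3)·Dx  (order 1).
h: a_k = -3, -3, 9/2, -9/2, 15/8, 27/8, -147/16, 183/16, -729/128, -1185/128, …
ICs: h(0) = -3.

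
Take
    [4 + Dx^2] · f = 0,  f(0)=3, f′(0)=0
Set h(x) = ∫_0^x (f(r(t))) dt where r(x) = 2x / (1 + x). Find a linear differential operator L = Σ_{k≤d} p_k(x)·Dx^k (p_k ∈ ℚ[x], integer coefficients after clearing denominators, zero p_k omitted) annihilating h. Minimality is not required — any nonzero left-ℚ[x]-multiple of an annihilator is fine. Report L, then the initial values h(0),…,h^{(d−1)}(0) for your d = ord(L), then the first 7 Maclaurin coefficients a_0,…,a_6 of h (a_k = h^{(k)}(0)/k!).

f: a_k = 3, 0, -6, 0, 2, 0, -4/15, …
Change of var in L_f (x↦r) gives L₀.
h=∫₀ˣh₀: take L = L₀·Dx.
L = 16·Dx + (2 + 6·x + 6·x^2 + 2·x^3)·Dx^2 + (1 + 4·x + 6·x^2 + 4·x^3 + x^4)·Dx^3  (order 3).
h: a_k = 0, 3, 0, -8, 12, -8, -16/3, …
ICs: h(0) = 0, h′(0) = 3, h′′(0) = 0.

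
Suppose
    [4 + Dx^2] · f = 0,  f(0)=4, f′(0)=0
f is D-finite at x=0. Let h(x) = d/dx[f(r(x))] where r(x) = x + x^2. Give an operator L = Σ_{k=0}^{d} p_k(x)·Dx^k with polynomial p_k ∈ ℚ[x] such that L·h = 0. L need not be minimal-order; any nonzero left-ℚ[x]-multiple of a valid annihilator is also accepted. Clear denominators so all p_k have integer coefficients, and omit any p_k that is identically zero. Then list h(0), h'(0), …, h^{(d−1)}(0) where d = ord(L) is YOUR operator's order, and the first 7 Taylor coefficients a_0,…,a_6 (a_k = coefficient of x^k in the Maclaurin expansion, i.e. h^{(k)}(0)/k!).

L = (16 + 32·x + 96·x^2 + 128·x^3 + 64·x^4) + (-6 - 12·x)·Dx + (1 + 4·x + 4·x^2)·Dx^2  (order 2).
h: a_k = 0, -16, -48, -64/3, 160/3, 1408/15, 896/15, …
ICs: h(0) = 0, h′(0) = -16.

f: a_k = 4, 0, -8, 0, 8/3, 0, -16/45, …
Substitute x→r, Dx→(1/r')Dx; clear ⇒ L₀.
h₀' ⇒ L via d/dx closure of L₀.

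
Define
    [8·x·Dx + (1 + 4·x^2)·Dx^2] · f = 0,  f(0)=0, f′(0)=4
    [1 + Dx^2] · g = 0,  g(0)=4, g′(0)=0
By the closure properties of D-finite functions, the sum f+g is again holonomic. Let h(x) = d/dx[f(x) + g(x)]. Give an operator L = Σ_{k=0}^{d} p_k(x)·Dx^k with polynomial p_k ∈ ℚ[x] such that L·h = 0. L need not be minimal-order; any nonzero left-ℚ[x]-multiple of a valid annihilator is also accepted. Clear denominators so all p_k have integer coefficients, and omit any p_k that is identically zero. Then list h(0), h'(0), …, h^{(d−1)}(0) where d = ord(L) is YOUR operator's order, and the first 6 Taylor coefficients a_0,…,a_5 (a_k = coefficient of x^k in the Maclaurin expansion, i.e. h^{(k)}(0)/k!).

f: a_k = 0, 4, 0, -16/3, 0, 64/5, …
g: a_k = 4, 0, -2, 0, 1/6, 0, …
Sum ⇒ L₀ = lclm(L_f,L_g) in ℚ(x)⟨Dx⟩.
Differentiate: ansatz ord ≤ ord L₀ ⇒ L.
L = (-376·x + 1600·x^3 + 128·x^5) + (-7 + 76·x^2 + 432·x^4 + 64·x^6)·Dx + (-376·x + 1600·x^3 + 128·x^5)·Dx^2 + (-7 + 76·x^2 + 432·x^4 + 64·x^6)·Dx^3  (order 3).
h: a_k = 4, -4, -16, 2/3, 64, -1/30, …
ICs: h(0) = 4, h′(0) = -4, h′′(0) = -32.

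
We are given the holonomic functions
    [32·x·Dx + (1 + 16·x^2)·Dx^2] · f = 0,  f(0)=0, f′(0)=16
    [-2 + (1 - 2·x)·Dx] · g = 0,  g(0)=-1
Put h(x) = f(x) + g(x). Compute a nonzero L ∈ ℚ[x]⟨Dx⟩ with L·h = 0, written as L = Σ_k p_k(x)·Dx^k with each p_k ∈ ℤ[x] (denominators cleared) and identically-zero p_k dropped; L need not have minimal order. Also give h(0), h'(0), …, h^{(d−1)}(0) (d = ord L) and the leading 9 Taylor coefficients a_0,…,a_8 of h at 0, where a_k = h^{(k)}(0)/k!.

f: a_k = 0, 16, 0, -256/3, 0, 4096/5, 0, -65536/7, 0, …
g: a_k = -1, -2, -4, -8, -16, -32, -64, -128, -256, …
f+g: L₀ = lclm(L_f,L_g), ord ≤ 2+1.
L = (32 - 256·x - 1536·x^2)·Dx + (-14 + 32·x + 160·x^2 - 1536·x^3)·Dx^2 + (1 + 6·x + 96·x^3 - 256·x^4)·Dx^3  (order 3).
h: a_k = -1, 14, -4, -280/3, -16, 3936/5, -64, -66432/7, -256, …
ICs: h(0) = -1, h′(0) = 14, h′′(0) = -8.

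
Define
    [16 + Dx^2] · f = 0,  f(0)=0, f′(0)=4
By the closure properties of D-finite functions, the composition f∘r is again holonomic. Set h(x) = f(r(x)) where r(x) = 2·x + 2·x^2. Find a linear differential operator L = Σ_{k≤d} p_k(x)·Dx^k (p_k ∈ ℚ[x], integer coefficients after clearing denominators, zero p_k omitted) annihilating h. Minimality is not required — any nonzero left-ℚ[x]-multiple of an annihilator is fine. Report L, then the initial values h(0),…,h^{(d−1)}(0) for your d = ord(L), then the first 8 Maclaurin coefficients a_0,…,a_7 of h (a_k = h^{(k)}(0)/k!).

f: a_k = 0, 4, 0, -32/3, 0, 128/15, 0, -1024/315, …
Change of var in L_f (x↦r) gives L₀.
L = (64 + 384·x + 768·x^2 + 512·x^3) - 2·Dx + (1 + 2·x)·Dx^2  (order 2).
h: a_k = 0, 8, 8, -256/3, -256, 256/15, 1280, 729088/315, …
ICs: h(0) = 0, h′(0) = 8.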